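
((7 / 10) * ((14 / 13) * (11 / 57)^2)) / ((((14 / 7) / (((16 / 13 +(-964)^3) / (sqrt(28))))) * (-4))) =205502271359 * sqrt(7) / 915135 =594128.63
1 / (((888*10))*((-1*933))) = -1 / 8285040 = -0.00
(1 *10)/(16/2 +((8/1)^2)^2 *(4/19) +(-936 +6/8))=-152/987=-0.15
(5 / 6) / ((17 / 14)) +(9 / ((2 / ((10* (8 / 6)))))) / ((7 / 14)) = 6155 / 51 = 120.69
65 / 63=1.03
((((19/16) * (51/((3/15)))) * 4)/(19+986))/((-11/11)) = -323/268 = -1.21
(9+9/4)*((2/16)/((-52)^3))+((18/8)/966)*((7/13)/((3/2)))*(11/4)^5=0.13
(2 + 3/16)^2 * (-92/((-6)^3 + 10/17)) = 478975/234368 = 2.04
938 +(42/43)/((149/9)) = 6010144/6407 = 938.06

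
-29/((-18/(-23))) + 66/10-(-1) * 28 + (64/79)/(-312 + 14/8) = -21689659/8823510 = -2.46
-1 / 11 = -0.09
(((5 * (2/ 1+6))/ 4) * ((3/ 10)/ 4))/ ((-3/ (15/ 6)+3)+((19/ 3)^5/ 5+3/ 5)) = 729/ 1983212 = 0.00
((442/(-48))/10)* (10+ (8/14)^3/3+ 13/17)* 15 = -2462135/16464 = -149.55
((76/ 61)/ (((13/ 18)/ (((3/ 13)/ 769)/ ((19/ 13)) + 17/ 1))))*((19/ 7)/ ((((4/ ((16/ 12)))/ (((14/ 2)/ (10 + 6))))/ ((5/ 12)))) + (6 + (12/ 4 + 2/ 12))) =667548125/ 2439268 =273.67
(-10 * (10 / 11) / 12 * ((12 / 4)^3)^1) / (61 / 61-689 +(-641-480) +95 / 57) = 675 / 59642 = 0.01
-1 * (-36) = 36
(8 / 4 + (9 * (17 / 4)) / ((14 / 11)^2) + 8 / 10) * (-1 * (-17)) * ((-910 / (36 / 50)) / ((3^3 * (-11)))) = 572064025 / 299376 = 1910.85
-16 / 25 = -0.64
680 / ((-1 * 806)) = -0.84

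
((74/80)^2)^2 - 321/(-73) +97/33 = 49760293849/6167040000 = 8.07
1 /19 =0.05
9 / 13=0.69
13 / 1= 13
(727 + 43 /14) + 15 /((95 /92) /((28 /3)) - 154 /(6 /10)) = 4052639217 /5551462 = 730.01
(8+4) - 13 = -1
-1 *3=-3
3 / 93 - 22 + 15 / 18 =-3931 / 186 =-21.13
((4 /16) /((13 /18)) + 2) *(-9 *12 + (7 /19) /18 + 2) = -2210945 /8892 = -248.64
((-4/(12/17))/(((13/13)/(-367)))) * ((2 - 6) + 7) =6239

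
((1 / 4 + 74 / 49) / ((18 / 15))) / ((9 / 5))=2875 / 3528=0.81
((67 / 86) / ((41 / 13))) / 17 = 871 / 59942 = 0.01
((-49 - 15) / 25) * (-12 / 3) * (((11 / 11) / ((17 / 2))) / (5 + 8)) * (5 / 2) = 256 / 1105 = 0.23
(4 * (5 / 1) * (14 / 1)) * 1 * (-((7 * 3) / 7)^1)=-840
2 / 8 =1 / 4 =0.25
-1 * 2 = -2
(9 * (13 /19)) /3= 39 /19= 2.05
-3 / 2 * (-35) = 105 / 2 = 52.50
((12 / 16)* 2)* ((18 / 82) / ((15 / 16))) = 0.35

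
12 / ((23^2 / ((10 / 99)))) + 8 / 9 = 46672 / 52371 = 0.89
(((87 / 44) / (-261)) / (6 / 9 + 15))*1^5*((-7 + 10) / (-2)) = 3 / 4136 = 0.00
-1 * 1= -1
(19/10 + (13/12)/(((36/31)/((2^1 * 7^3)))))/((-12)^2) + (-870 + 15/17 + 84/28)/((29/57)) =-130181213239/76671360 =-1697.91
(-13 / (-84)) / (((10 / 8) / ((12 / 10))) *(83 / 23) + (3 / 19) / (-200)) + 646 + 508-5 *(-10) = 4152693477 / 3448963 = 1204.04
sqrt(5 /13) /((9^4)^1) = sqrt(65) /85293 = 0.00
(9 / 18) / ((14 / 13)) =13 / 28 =0.46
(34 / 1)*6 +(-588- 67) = -451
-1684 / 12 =-421 / 3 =-140.33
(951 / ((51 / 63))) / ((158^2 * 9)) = 0.01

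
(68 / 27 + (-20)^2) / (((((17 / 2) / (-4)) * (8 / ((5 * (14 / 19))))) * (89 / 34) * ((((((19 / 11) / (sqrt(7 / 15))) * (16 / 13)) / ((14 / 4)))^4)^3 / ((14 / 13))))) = -147.01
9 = 9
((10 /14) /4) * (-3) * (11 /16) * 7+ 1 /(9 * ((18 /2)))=-2.57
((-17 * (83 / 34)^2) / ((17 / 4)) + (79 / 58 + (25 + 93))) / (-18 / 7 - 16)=-2241659 / 435812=-5.14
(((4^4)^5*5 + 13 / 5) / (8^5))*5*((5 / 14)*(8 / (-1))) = -19634136210295 / 8192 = -2396745142.86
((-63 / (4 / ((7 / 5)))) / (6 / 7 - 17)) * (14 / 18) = 2401 / 2260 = 1.06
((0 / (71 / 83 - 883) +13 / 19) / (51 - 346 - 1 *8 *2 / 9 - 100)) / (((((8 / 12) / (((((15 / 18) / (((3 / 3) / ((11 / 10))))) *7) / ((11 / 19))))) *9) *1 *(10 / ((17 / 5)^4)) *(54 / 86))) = -326817673 / 4820850000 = -0.07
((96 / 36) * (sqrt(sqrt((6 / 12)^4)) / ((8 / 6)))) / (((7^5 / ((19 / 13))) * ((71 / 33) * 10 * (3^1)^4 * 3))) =209 / 12565417410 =0.00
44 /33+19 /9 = 3.44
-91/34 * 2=-91/17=-5.35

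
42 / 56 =3 / 4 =0.75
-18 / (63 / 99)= -198 / 7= -28.29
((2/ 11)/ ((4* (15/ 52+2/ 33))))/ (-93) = -26/ 18569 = -0.00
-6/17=-0.35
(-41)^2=1681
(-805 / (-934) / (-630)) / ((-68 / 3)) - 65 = -65.00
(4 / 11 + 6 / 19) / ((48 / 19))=0.27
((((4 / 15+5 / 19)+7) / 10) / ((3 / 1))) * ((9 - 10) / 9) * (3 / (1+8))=-1073 / 115425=-0.01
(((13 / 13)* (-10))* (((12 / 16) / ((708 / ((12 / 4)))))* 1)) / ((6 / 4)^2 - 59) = 15 / 26786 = 0.00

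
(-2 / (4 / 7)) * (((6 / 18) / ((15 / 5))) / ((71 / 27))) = -21 / 142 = -0.15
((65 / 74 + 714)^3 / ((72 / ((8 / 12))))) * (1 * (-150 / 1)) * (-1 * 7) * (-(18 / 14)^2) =-33309963987457725 / 5673136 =-5871525728.88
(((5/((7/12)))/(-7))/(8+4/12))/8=-9/490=-0.02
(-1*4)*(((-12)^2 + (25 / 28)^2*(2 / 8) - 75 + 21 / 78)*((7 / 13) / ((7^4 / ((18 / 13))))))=-0.09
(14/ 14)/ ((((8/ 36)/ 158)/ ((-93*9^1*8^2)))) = -38086848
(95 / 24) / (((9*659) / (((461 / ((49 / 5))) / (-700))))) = -8759 / 195295968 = -0.00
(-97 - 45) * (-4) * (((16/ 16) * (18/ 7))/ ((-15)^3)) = -1136/ 2625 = -0.43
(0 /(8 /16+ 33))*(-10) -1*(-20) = 20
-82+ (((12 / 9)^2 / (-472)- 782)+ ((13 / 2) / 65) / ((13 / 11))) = -863.92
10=10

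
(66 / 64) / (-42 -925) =-33 / 30944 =-0.00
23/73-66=-4795/73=-65.68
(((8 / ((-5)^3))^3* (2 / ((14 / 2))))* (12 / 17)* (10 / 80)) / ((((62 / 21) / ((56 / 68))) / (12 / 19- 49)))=29643264 / 332462890625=0.00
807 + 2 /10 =4036 /5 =807.20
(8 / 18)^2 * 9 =16 / 9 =1.78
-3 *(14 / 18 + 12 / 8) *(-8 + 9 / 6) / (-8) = -533 / 96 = -5.55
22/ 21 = 1.05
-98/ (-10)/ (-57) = -49/ 285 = -0.17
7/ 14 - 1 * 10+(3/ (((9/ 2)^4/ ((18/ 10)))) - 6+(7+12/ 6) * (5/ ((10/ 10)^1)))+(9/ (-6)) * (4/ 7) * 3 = 458279/ 17010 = 26.94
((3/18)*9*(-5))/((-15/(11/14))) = 11/28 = 0.39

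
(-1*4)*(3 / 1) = -12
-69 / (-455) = 69 / 455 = 0.15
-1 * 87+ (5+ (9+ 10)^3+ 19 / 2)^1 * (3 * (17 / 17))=41067 / 2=20533.50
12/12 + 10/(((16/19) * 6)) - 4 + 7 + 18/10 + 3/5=2011/240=8.38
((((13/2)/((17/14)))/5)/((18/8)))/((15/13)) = 4732/11475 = 0.41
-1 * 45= -45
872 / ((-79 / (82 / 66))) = -35752 / 2607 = -13.71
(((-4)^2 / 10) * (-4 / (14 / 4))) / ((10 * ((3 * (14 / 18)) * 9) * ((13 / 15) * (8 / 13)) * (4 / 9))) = -9 / 245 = -0.04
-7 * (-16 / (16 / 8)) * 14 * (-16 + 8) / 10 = -3136 / 5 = -627.20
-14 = -14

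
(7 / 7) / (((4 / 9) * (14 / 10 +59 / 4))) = 45 / 323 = 0.14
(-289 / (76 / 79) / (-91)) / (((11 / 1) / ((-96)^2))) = 2765.79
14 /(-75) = -14 /75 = -0.19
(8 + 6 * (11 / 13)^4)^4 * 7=70094110988862286179952 / 665416609183179841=105338.69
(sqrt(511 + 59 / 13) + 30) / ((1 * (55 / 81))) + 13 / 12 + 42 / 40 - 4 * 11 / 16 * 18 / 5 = 81 * sqrt(87126) / 715 + 12017 / 330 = 69.85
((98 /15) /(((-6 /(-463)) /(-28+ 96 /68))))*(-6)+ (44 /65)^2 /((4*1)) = 80427.75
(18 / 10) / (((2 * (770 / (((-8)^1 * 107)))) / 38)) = -73188 / 1925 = -38.02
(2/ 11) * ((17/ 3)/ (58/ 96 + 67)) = 544/ 35695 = 0.02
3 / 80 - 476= -475.96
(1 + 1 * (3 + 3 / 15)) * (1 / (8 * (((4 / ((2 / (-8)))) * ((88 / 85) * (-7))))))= 51 / 11264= 0.00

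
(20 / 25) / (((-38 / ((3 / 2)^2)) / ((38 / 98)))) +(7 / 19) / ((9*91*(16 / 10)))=-78803 / 4357080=-0.02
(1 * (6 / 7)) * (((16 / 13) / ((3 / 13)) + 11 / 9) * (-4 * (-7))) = 472 / 3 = 157.33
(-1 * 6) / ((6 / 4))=-4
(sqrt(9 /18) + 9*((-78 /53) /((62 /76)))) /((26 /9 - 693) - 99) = 120042 /5834293 - 9*sqrt(2) /14204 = 0.02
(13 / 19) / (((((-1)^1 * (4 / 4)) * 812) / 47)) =-611 / 15428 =-0.04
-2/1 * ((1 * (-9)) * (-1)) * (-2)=36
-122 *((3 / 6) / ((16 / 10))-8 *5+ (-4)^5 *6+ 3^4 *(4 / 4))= 5956223 / 8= 744527.88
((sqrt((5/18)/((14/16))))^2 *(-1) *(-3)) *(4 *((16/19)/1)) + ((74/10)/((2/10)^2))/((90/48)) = 40648/399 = 101.87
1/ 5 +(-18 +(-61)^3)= -1134994/ 5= -226998.80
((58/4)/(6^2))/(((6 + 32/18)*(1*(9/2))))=29/2520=0.01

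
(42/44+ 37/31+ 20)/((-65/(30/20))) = -9063/17732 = -0.51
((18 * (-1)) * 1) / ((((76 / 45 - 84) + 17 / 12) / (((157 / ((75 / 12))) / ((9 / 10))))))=6.21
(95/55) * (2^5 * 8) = 4864/11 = 442.18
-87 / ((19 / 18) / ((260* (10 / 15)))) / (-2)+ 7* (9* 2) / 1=138114 / 19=7269.16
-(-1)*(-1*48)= -48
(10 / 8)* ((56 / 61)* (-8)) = -560 / 61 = -9.18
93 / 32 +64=2141 / 32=66.91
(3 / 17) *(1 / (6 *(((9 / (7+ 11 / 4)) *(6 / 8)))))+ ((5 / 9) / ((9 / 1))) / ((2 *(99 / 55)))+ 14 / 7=25525 / 12393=2.06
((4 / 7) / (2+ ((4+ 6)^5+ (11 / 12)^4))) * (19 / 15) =525312 / 72577963955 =0.00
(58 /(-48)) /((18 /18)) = -29 /24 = -1.21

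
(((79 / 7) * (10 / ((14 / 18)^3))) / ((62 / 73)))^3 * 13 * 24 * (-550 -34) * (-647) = 1095000138214509907301630904000 / 412345787004991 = 2655538561865447.44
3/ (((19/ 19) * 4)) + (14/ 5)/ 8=11/ 10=1.10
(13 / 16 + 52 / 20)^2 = 74529 / 6400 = 11.65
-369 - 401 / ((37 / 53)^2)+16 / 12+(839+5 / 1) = -1422926 / 4107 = -346.46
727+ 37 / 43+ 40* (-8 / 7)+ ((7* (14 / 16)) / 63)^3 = 76637622091 / 112347648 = 682.15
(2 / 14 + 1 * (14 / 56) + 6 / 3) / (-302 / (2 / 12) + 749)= -67 / 29764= -0.00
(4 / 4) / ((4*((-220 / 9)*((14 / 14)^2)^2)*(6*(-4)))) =3 / 7040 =0.00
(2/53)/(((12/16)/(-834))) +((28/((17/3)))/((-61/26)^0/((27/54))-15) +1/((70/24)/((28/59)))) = -145744796/3455335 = -42.18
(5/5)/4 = 1/4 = 0.25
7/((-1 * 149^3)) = -7/3307949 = -0.00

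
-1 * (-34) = 34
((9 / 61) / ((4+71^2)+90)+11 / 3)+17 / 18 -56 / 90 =4498087 / 1127646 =3.99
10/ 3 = 3.33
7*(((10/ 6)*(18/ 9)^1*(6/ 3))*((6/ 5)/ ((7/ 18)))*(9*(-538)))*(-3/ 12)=174312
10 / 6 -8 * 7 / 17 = -83 / 51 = -1.63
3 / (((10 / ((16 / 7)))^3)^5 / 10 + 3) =211106232532992 / 28976816067691925892367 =0.00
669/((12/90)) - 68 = 9899/2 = 4949.50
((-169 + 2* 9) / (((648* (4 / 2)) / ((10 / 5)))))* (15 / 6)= -755 / 1296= -0.58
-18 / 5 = -3.60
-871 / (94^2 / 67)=-58357 / 8836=-6.60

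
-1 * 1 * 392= -392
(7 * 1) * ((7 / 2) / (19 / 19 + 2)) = 49 / 6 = 8.17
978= 978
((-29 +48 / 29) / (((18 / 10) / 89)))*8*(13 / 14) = -18350020 / 1827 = -10043.80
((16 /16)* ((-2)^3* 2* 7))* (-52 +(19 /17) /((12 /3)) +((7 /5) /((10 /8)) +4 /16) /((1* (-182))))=32009358 /5525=5793.55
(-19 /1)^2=361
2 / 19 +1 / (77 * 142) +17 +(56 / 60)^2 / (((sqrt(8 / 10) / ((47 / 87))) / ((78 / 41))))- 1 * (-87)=119756 * sqrt(5) / 267525 +21627471 / 207746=105.11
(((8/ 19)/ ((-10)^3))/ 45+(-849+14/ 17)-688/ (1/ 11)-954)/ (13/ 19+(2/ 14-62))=153.18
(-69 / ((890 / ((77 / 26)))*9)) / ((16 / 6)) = -1771 / 185120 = -0.01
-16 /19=-0.84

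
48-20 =28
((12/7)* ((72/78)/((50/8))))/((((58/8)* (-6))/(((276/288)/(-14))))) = 184/461825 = 0.00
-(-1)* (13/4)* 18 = 117/2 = 58.50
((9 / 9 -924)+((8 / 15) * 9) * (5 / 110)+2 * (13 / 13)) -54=-53613 / 55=-974.78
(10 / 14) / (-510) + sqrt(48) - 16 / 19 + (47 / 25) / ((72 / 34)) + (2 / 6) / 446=20428997 / 453782700 + 4 * sqrt(3)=6.97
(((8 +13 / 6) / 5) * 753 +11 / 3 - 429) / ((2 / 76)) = 630287 / 15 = 42019.13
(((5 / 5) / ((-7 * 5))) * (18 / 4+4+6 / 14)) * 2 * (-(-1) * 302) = -7550 / 49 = -154.08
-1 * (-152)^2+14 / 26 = -300345 / 13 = -23103.46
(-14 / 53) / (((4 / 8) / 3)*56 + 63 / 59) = -354 / 13939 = -0.03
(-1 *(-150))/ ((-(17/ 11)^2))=-18150/ 289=-62.80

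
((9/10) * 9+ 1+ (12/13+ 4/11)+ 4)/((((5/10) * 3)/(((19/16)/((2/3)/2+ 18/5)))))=390887/134992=2.90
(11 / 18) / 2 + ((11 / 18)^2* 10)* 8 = 9779 / 324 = 30.18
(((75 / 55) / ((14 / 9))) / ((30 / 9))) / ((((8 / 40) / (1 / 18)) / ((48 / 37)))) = 270 / 2849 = 0.09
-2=-2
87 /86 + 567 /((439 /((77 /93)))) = 2435541 /1170374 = 2.08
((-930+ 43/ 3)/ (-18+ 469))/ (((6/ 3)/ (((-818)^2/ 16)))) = -11207827/ 264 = -42453.89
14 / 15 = 0.93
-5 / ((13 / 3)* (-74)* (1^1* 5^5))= 3 / 601250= 0.00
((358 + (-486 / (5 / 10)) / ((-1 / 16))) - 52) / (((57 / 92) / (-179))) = -87049848 / 19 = -4581570.95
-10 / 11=-0.91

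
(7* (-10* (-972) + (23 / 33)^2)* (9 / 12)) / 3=74099263 / 4356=17010.85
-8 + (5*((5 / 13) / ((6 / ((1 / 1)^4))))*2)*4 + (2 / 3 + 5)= 3 / 13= 0.23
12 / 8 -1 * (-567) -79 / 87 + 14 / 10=495023 / 870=568.99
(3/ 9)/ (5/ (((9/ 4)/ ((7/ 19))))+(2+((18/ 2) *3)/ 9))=57/ 995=0.06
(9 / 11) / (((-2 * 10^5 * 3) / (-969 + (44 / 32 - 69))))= 24879 / 17600000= 0.00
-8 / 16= -1 / 2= -0.50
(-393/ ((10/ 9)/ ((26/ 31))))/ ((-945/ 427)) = 103883/ 775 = 134.04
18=18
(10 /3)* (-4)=-40 /3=-13.33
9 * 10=90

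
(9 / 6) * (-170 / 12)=-85 / 4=-21.25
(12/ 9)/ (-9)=-4/ 27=-0.15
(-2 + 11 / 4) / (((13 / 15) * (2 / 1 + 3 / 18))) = 135 / 338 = 0.40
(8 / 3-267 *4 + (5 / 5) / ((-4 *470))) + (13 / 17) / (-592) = -1065.34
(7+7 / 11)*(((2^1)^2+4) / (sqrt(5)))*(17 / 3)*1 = 3808*sqrt(5) / 55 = 154.82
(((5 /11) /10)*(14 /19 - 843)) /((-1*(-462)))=-16003 /193116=-0.08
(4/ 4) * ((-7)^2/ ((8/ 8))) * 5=245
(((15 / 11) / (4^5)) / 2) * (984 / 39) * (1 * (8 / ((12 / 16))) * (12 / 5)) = 0.43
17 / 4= 4.25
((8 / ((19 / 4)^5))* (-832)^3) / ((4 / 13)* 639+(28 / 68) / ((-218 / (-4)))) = -56826210855944192 / 5863959554275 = -9690.76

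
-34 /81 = -0.42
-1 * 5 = -5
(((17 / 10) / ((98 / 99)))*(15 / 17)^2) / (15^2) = 99 / 16660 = 0.01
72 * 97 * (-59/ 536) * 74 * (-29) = 110534022/ 67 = 1649761.52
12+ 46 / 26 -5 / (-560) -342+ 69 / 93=-14781133 / 45136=-327.48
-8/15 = -0.53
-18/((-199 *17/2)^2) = -72/11444689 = -0.00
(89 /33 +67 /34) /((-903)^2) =5237 /914888898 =0.00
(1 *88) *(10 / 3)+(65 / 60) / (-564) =1985267 / 6768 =293.33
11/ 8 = 1.38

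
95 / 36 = 2.64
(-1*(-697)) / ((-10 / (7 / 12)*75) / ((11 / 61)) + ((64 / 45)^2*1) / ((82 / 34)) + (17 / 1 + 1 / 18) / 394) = -3511224555300 / 35913168238993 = -0.10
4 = 4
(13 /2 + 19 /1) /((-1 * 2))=-51 /4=-12.75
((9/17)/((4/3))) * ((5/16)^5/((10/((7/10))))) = 23625/285212672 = 0.00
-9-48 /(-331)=-2931 /331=-8.85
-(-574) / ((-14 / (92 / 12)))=-943 / 3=-314.33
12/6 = 2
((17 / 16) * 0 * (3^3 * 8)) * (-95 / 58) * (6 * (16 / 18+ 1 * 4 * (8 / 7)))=0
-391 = -391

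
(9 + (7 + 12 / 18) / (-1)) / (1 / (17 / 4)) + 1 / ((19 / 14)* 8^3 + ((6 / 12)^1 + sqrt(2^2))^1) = 166013 / 29289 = 5.67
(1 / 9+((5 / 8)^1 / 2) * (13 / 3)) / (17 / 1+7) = 0.06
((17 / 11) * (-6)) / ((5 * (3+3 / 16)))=-32 / 55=-0.58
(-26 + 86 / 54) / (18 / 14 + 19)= -4613 / 3834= -1.20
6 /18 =1 /3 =0.33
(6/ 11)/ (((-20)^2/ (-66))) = -9/ 100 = -0.09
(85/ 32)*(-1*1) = -85/ 32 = -2.66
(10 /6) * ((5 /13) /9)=25 /351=0.07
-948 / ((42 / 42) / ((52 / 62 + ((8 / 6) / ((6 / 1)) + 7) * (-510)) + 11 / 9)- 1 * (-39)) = -162277850 / 6675941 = -24.31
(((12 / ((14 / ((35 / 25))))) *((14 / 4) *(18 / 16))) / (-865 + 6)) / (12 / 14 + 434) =-1323 / 104591840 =-0.00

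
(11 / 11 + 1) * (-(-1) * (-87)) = -174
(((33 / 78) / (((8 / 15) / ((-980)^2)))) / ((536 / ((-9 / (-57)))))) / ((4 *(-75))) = -396165 / 529568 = -0.75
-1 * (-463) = 463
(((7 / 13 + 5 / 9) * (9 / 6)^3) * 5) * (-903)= -216720 / 13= -16670.77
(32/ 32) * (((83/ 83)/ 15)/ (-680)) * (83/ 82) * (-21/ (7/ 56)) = 581/ 34850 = 0.02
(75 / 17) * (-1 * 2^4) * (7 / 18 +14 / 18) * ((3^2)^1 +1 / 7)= -752.94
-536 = -536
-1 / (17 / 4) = -4 / 17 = -0.24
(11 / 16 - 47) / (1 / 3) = -2223 / 16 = -138.94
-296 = -296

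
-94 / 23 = -4.09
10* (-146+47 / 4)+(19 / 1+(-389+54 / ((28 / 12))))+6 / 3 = -23623 / 14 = -1687.36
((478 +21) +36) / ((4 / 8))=1070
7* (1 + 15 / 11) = 182 / 11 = 16.55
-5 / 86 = -0.06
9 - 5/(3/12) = -11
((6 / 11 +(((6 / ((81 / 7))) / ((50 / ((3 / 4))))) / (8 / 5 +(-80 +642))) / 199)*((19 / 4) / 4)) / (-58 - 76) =-11507248103 / 2380586883840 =-0.00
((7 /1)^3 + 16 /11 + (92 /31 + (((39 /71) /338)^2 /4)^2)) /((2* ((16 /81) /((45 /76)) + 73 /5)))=80233614295437564638865 /6897527086005627275776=11.63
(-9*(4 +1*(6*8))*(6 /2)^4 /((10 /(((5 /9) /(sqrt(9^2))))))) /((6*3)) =-13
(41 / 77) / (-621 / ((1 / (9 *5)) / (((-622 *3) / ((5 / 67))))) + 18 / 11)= 41 / 53803592892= 0.00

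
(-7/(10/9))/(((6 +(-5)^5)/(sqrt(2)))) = 63 * sqrt(2)/31190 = 0.00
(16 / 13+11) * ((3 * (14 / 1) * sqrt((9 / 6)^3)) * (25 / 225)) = 1113 * sqrt(6) / 26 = 104.86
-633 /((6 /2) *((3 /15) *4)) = -1055 /4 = -263.75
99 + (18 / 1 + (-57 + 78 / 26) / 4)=207 / 2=103.50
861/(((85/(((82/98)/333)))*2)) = 1681/132090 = 0.01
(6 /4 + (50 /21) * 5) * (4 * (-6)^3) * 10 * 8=-6485760 /7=-926537.14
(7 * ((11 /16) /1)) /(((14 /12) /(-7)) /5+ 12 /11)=12705 /2792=4.55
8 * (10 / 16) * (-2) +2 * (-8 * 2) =-42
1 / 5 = 0.20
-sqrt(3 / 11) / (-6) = sqrt(33) / 66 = 0.09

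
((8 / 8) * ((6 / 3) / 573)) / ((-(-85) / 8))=0.00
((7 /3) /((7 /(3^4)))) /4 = 27 /4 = 6.75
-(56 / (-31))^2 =-3136 / 961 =-3.26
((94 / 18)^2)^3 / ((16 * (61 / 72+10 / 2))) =10779215329 / 49719258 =216.80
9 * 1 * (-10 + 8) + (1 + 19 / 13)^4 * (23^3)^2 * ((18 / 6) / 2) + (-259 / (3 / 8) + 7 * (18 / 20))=6985209013674049 / 856830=8152386136.89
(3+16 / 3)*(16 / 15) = 80 / 9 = 8.89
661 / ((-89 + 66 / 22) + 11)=-661 / 75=-8.81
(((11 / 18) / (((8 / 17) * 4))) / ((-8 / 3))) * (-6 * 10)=935 / 128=7.30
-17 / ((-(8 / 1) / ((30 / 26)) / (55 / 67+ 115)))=247350 / 871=283.98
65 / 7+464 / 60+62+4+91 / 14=18799 / 210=89.52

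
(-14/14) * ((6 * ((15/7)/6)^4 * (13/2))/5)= -4875/38416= -0.13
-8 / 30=-4 / 15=-0.27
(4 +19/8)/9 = 17/24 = 0.71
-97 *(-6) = 582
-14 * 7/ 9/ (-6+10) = -49/ 18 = -2.72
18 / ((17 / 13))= 234 / 17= 13.76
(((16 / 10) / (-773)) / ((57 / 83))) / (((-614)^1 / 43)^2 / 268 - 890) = 82258312 / 24269155914405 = 0.00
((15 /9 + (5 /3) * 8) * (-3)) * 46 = -2070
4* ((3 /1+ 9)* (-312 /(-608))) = 468 /19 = 24.63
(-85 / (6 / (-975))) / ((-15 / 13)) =-71825 / 6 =-11970.83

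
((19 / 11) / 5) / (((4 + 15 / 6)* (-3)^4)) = 38 / 57915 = 0.00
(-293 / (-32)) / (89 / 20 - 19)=-1465 / 2328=-0.63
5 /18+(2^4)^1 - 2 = 257 /18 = 14.28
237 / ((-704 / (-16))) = 237 / 44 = 5.39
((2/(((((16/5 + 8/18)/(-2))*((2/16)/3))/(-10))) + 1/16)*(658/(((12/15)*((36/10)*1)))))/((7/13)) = 2640146275/23616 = 111794.81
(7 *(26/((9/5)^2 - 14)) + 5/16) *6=-214365/2152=-99.61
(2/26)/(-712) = -1/9256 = -0.00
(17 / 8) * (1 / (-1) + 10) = 19.12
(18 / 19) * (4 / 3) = 24 / 19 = 1.26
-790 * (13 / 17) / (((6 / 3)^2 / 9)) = -46215 / 34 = -1359.26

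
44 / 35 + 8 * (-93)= -25996 / 35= -742.74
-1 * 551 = -551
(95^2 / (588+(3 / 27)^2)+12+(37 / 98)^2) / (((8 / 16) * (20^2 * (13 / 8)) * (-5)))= -12575115193 / 743321988500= -0.02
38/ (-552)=-19/ 276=-0.07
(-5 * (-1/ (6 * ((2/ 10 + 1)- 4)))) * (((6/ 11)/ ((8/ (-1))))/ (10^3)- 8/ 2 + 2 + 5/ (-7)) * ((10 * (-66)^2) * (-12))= -82766079/ 196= -422275.91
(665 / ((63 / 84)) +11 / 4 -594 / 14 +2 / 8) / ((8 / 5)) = 11120 / 21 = 529.52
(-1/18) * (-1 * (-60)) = -10/3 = -3.33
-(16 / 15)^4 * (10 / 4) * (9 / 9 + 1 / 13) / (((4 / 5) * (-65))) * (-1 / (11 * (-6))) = 57344 / 56467125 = 0.00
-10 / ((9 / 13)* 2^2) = -65 / 18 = -3.61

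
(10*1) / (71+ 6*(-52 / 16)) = 20 / 103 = 0.19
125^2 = 15625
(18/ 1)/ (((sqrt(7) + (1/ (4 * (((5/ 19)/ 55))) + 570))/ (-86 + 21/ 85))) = -2.47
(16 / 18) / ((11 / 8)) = 64 / 99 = 0.65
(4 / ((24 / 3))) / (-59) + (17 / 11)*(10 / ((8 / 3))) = 5.79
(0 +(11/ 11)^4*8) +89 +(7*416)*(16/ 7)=6753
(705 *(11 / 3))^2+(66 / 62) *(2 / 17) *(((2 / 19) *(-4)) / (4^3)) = 267636475667 / 40052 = 6682225.00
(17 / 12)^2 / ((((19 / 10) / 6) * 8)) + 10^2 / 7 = 192515 / 12768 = 15.08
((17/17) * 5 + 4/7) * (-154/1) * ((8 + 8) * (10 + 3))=-178464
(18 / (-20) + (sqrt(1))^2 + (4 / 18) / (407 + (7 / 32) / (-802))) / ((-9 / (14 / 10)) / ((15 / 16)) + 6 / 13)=-8601360859 / 547121723580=-0.02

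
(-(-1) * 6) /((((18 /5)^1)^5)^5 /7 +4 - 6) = 6258487701416015625 /12044329605469466159390503174909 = 0.00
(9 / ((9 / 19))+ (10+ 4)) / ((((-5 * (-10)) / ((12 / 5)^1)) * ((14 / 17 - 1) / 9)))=-10098 / 125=-80.78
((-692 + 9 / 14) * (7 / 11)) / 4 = -9679 / 88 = -109.99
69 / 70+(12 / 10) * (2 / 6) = 97 / 70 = 1.39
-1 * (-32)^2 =-1024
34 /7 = 4.86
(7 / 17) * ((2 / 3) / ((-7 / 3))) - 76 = -1294 / 17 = -76.12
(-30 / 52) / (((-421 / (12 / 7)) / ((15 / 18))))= 75 / 38311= 0.00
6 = 6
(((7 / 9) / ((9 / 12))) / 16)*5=0.32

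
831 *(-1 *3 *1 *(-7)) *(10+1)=191961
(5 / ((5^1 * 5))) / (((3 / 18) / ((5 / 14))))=3 / 7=0.43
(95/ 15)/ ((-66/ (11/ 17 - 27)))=4256/ 1683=2.53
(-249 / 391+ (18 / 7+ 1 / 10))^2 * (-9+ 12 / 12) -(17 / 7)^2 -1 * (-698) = 658.99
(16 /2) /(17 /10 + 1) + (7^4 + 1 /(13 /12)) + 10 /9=844505 /351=2406.00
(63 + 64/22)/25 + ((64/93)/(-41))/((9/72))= 104945/41943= 2.50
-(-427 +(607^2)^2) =-135754665174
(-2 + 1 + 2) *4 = 4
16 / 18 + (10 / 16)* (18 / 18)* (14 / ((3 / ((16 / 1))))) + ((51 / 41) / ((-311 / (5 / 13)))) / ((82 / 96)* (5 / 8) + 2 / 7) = 156289111532 / 3286583001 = 47.55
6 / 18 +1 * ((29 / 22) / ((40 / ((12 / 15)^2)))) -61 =-250163 / 4125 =-60.65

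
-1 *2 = -2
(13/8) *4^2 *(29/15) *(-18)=-4524/5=-904.80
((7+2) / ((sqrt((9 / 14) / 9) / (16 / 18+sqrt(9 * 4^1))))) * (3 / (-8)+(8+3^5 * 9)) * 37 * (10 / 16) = 11773288.08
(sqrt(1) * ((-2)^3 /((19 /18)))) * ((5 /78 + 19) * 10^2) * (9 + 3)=-42825600 /247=-173383.00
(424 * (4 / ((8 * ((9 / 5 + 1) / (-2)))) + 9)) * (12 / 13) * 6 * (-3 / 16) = -346302 / 91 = -3805.52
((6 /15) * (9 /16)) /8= 9 /320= 0.03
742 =742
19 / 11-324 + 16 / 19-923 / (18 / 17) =-4488641 / 3762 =-1193.15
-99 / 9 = -11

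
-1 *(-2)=2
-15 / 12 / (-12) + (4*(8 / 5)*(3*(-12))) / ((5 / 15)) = -165863 / 240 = -691.10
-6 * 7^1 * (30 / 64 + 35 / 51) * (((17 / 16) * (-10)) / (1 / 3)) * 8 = 197925 / 16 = 12370.31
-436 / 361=-1.21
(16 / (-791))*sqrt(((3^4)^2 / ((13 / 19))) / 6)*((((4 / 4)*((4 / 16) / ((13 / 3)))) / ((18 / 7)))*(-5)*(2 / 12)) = 15*sqrt(1482) / 38194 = 0.02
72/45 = 8/5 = 1.60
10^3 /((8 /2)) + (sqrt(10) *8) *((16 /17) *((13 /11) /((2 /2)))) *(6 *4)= 250 + 39936 *sqrt(10) /187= 925.34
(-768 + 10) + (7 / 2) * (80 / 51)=-38378 / 51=-752.51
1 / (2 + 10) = 1 / 12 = 0.08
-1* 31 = -31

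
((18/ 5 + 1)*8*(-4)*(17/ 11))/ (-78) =6256/ 2145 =2.92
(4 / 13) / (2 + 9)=4 / 143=0.03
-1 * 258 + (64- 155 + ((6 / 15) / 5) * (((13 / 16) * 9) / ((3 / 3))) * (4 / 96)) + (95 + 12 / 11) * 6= 4005229 / 17600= 227.57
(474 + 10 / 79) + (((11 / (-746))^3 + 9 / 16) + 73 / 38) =594005464972811 / 1246313129872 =476.61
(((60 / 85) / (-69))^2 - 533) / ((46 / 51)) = -244456671 / 413678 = -590.93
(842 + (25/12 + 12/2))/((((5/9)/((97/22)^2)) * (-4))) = -287943627/38720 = -7436.56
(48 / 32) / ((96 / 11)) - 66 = -65.83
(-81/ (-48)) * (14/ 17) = 189/ 136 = 1.39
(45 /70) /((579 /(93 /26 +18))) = 1683 /70252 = 0.02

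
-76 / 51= -1.49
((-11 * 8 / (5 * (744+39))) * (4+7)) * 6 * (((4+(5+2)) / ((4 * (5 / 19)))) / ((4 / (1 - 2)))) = 25289 / 6525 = 3.88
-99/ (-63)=11/ 7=1.57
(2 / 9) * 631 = 1262 / 9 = 140.22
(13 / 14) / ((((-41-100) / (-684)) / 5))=7410 / 329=22.52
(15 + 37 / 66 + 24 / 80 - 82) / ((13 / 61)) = -665693 / 2145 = -310.35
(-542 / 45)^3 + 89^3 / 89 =562581037 / 91125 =6173.73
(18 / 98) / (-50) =-9 / 2450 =-0.00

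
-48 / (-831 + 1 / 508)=24384 / 422147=0.06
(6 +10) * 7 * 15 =1680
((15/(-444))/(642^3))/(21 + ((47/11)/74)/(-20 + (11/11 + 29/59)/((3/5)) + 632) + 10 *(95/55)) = -299101/89661321843406380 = -0.00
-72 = -72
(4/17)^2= 16/289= 0.06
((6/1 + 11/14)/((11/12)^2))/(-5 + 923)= 380/43197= 0.01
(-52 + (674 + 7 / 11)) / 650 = 6849 / 7150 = 0.96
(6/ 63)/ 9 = 2/ 189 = 0.01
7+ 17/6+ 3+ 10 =137/6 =22.83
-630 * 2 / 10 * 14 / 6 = -294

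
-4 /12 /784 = -1 /2352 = -0.00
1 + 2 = 3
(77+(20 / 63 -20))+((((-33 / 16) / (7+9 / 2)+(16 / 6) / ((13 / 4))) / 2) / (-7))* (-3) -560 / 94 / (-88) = 8963144581 / 155819664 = 57.52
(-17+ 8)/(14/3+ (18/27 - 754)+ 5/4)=108/8969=0.01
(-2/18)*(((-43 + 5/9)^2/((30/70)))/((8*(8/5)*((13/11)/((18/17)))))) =-14045185/429624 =-32.69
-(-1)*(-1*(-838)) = 838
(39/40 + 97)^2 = 9599.10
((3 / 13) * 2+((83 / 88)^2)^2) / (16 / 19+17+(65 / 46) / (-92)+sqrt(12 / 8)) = 14072631656300875507 / 199283794814604651008 - 98676390389566789 * sqrt(6) / 49820948703651162752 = 0.07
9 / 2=4.50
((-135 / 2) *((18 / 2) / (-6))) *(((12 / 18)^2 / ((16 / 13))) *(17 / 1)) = 9945 / 16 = 621.56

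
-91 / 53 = -1.72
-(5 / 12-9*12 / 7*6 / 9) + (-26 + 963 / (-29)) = -120187 / 2436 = -49.34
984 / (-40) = -123 / 5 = -24.60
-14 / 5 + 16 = 66 / 5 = 13.20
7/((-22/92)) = -322/11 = -29.27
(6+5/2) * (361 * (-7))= -42959/2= -21479.50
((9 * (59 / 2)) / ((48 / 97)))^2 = 294774561 / 1024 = 287865.78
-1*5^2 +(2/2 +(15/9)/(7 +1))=-571/24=-23.79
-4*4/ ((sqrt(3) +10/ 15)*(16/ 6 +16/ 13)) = 468/ 437 - 702*sqrt(3)/ 437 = -1.71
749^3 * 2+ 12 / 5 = 4201897502 / 5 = 840379500.40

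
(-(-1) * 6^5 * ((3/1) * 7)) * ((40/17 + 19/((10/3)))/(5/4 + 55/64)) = 623413.61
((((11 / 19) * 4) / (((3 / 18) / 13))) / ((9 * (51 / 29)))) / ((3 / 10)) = 331760 / 8721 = 38.04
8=8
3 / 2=1.50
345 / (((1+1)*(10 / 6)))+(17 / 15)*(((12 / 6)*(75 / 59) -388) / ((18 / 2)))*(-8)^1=7834579 / 15930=491.81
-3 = -3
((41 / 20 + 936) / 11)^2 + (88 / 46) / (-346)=1400507941659 / 192583600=7272.21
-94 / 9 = -10.44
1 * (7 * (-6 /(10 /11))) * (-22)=5082 /5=1016.40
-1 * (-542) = 542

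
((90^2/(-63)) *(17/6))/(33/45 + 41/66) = -280500/1043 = -268.94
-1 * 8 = -8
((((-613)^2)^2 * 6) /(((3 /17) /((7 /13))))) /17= 1976832779054 /13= 152064059927.23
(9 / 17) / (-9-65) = -9 / 1258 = -0.01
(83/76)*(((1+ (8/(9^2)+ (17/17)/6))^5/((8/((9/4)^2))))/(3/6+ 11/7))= 210351414940625/194303944876032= 1.08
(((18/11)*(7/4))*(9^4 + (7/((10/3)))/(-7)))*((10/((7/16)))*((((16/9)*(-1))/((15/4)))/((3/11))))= -11196928/15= -746461.87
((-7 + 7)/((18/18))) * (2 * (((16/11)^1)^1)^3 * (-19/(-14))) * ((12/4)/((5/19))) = 0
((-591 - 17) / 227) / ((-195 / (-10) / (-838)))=1019008 / 8853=115.10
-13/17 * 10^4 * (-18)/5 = 468000/17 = 27529.41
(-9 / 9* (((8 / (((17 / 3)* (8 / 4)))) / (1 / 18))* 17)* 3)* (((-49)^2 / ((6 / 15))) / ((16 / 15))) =-14586075 / 4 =-3646518.75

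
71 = 71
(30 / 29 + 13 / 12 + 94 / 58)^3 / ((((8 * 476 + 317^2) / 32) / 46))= 50647699723 / 68679887391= 0.74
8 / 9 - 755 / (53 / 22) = -149066 / 477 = -312.51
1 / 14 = 0.07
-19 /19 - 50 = -51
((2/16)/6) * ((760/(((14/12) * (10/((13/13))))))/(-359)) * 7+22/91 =14067/65338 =0.22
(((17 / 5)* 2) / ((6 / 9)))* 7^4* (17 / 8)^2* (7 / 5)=154823.98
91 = 91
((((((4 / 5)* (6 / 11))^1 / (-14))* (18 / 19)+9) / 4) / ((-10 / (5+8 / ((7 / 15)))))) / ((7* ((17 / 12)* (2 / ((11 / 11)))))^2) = -18307701 / 1450228010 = -0.01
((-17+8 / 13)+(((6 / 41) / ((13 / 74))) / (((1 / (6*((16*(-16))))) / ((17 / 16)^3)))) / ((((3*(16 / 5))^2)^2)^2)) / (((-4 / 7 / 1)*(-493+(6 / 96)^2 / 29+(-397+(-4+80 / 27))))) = -853953248399035939 / 26537189267724042240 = -0.03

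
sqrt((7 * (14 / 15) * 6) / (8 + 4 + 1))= 1.74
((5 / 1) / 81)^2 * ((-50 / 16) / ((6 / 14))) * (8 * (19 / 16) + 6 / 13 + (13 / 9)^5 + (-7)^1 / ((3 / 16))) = 141616943125 / 241750385136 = 0.59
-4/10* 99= -198/5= -39.60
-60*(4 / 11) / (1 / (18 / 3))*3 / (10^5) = -27 / 6875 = -0.00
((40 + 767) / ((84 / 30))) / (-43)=-4035 / 602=-6.70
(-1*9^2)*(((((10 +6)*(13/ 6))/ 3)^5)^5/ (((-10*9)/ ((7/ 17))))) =933042716020596997564224011883192353491870164189184/ 6780147661534163338385685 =137613922675169992174556200.00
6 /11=0.55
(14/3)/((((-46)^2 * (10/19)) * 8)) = 133/253920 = 0.00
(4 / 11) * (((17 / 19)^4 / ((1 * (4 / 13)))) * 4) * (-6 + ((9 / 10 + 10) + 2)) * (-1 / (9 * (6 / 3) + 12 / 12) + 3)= 8390853744 / 136185445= 61.61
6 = 6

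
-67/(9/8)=-536/9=-59.56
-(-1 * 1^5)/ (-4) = -1/ 4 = -0.25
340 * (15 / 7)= 5100 / 7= 728.57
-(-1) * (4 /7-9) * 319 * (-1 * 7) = 18821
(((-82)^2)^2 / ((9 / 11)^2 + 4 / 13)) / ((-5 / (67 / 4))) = -1191239110204 / 7685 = -155008342.25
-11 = -11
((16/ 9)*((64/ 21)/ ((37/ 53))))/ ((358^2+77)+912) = 54272/ 903166929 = 0.00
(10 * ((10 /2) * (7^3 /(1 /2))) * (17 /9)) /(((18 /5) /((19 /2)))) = 170970.68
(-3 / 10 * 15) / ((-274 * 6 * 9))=0.00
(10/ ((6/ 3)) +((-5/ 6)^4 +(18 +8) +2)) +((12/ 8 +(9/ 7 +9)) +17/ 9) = 427807/ 9072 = 47.16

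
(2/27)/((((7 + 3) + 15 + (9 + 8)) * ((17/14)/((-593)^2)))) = 703298/1377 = 510.75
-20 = -20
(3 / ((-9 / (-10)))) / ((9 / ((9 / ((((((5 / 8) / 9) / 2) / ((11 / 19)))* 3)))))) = 352 / 19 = 18.53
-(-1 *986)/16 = 61.62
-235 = -235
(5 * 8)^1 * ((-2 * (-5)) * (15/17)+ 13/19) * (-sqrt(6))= -122840 * sqrt(6)/323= -931.56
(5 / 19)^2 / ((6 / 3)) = 25 / 722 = 0.03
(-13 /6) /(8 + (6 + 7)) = -0.10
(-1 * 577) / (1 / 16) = -9232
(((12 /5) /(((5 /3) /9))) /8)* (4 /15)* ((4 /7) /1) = 216 /875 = 0.25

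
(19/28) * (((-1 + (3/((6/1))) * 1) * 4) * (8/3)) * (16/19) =-64/21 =-3.05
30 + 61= 91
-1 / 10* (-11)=11 / 10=1.10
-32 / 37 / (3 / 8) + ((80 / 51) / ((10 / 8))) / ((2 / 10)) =2496 / 629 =3.97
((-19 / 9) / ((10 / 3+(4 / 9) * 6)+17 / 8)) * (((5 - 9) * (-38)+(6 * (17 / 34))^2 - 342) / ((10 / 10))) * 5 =27512 / 117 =235.15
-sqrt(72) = -6 * sqrt(2) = -8.49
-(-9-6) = 15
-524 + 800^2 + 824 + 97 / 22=14086697 / 22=640304.41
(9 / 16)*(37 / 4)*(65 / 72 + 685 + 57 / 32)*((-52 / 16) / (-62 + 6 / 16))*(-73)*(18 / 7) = -62588114901 / 1766912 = -35422.32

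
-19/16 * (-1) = 19/16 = 1.19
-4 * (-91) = 364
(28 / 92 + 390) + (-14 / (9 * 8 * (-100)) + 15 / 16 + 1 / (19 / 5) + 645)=815316367 / 786600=1036.51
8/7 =1.14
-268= -268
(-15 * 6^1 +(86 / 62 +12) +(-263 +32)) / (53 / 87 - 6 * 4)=829632 / 63085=13.15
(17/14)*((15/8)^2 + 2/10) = 20213/4480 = 4.51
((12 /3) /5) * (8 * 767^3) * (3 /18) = 7219482608 /15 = 481298840.53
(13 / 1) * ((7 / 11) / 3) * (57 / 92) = 1729 / 1012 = 1.71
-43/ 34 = -1.26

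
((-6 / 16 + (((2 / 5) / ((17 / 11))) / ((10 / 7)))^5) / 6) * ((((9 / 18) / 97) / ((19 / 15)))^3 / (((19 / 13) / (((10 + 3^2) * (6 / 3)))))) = -4864359096513423 / 44441695242463495000000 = -0.00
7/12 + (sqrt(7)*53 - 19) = -221/12 + 53*sqrt(7) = 121.81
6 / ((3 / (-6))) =-12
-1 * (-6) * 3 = 18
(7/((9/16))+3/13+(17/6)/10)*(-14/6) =-212261/7020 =-30.24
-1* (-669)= 669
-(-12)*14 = 168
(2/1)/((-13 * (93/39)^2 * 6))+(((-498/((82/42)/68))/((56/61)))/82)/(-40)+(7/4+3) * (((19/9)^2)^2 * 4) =324879716798159/847912672080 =383.15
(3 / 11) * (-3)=-0.82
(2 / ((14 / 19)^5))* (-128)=-1178.60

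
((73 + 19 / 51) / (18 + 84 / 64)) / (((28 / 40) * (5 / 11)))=1317184 / 110313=11.94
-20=-20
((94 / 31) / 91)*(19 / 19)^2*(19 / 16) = 893 / 22568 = 0.04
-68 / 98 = -34 / 49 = -0.69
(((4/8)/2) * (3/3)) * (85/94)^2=7225/35344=0.20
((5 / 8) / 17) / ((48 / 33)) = 55 / 2176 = 0.03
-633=-633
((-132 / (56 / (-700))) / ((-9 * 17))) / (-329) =550 / 16779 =0.03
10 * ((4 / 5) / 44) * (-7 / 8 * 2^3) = -14 / 11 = -1.27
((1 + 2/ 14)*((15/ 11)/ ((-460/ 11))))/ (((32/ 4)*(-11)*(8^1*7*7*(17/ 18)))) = 27/ 23603888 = 0.00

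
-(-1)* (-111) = -111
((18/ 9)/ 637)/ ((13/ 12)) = 24/ 8281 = 0.00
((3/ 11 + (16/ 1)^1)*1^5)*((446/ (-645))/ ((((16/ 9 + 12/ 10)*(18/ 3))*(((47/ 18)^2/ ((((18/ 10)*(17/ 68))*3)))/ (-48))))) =2095163496/ 350027095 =5.99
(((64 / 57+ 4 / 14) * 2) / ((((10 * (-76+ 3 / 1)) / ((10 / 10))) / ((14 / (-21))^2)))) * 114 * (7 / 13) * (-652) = 2931392 / 42705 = 68.64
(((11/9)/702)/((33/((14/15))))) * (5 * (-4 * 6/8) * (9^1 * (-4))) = 28/1053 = 0.03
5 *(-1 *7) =-35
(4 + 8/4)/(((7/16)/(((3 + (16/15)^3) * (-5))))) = -455072/1575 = -288.93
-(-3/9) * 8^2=64/3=21.33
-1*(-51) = 51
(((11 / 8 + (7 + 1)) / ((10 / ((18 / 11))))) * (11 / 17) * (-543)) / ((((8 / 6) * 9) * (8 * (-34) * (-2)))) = -24435 / 295936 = -0.08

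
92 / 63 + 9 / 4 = 935 / 252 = 3.71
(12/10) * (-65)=-78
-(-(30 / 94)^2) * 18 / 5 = 810 / 2209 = 0.37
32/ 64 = 1/ 2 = 0.50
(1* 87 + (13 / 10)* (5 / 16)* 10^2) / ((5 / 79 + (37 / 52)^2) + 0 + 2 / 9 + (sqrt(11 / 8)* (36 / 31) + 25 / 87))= -411426453508211853738 / 2060425601026258391 + 110684939028085719648* sqrt(22) / 2060425601026258391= 52.29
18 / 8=9 / 4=2.25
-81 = -81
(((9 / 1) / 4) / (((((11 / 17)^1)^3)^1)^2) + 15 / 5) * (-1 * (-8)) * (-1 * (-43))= 20510729358 / 1771561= 11577.77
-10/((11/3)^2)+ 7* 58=49036/121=405.26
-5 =-5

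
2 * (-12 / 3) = -8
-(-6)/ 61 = 6/ 61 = 0.10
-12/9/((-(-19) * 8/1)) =-1/114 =-0.01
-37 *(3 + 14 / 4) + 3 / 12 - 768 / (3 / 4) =-5057 / 4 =-1264.25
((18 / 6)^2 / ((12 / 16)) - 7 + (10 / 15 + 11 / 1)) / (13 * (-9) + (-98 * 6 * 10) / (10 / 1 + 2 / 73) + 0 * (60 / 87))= -3050 / 128721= -0.02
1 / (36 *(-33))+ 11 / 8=3265 / 2376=1.37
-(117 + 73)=-190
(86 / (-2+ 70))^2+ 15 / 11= 37679 / 12716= 2.96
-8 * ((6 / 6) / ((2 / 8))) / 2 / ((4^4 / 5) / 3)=-15 / 16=-0.94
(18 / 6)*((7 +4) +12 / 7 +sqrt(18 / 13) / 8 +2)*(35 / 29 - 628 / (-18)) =9421*sqrt(26) / 3016 +970363 / 609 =1609.30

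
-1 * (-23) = 23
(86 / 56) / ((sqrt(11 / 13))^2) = 559 / 308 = 1.81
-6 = -6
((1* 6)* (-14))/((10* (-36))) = 7/30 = 0.23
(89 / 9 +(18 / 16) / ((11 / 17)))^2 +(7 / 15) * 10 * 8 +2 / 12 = 108328081 / 627264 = 172.70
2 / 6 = 1 / 3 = 0.33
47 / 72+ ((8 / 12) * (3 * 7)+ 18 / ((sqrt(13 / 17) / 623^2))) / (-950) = 21821 / 34200- 3493161 * sqrt(221) / 6175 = -8409.01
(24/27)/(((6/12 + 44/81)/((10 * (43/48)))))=1290/169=7.63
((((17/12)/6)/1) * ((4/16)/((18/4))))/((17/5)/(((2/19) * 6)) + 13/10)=85/43308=0.00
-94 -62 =-156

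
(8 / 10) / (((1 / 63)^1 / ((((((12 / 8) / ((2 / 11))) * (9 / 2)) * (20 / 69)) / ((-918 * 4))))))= -231 / 1564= -0.15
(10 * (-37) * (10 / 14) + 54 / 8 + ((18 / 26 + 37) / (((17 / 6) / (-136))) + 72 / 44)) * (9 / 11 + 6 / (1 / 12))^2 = -5305258158381 / 484484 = -10950326.86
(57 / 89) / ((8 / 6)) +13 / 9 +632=2031095 / 3204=633.92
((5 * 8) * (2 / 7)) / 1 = 80 / 7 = 11.43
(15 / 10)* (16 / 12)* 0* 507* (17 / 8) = 0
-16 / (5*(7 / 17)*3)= -2.59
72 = 72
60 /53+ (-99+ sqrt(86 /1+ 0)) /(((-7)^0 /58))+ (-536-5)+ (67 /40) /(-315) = -4195034951 /667800+ 58 * sqrt(86) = -5744.00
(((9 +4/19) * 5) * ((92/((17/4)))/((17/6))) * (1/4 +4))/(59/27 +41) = 6520500/188309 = 34.63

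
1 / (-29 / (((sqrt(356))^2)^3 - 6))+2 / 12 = -270708031 / 174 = -1555793.28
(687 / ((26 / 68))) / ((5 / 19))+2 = 443932 / 65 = 6829.72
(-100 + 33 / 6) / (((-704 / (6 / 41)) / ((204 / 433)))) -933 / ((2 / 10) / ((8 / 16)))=-7287932643 / 3124528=-2332.49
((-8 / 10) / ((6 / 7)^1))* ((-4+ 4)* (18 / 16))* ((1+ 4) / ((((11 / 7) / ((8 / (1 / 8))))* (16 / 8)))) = 0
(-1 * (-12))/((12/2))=2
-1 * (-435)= 435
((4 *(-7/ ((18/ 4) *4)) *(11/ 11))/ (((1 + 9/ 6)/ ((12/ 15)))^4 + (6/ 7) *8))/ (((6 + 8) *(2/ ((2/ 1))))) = -28672/ 26378847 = -0.00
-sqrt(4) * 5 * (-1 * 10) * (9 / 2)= 450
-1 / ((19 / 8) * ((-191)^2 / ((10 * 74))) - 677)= 5920 / 3314701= 0.00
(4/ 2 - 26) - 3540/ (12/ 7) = -2089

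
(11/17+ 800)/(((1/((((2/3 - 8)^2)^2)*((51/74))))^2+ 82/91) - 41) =-288869575309643328/14467488927181333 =-19.97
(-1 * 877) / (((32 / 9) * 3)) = -2631 / 32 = -82.22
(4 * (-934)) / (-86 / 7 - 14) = 142.13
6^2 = 36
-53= -53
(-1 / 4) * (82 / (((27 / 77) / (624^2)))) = -68292224 / 3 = -22764074.67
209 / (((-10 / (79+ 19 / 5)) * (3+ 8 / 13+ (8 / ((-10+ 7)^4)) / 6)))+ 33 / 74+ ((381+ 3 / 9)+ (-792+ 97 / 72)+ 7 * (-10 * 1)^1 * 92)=-508847239333 / 69463800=-7325.36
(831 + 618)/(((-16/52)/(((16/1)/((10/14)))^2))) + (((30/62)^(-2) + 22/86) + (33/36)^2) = -365778144901/154800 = -2362907.91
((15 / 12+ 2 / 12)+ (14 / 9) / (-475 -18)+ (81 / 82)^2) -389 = -2883573632 / 7458597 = -386.61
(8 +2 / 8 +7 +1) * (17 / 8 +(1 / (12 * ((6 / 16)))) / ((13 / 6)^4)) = 34.70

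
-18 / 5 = -3.60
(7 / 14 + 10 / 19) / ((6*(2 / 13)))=169 / 152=1.11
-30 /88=-15 /44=-0.34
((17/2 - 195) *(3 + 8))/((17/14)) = -28721/17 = -1689.47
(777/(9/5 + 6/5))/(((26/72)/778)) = 7254072/13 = 558005.54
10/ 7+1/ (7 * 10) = 101/ 70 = 1.44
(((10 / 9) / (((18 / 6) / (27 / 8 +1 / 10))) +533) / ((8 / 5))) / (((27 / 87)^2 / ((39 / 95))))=33203521 / 23328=1423.33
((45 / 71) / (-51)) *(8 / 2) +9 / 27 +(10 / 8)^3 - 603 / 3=-46062191 / 231744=-198.76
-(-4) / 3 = 4 / 3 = 1.33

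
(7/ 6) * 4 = 4.67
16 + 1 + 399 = 416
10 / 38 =5 / 19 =0.26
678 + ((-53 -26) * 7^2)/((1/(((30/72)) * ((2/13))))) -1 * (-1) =33607/78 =430.86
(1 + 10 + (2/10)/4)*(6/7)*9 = 5967/70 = 85.24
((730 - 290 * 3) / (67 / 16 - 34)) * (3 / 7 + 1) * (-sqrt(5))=-15.00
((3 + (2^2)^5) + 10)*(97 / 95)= 100589 / 95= 1058.83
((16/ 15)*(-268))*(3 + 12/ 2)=-12864/ 5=-2572.80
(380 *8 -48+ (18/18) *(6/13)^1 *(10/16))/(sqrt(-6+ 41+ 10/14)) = 500.71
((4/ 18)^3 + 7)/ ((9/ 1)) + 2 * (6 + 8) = 188819/ 6561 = 28.78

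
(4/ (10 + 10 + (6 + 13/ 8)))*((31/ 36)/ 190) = 124/ 188955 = 0.00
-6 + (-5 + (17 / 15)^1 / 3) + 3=-343 / 45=-7.62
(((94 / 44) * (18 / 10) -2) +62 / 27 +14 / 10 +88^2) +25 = 23090389 / 2970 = 7774.54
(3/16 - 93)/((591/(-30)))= 7425/1576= 4.71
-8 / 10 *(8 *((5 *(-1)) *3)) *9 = 864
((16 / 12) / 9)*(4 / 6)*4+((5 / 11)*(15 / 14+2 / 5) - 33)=-398371 / 12474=-31.94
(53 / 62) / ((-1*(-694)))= 53 / 43028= 0.00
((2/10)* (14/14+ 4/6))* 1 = 1/3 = 0.33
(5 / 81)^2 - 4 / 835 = -5369 / 5478435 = -0.00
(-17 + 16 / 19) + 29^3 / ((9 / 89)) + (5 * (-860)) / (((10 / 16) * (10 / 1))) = 240475.95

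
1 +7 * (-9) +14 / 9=-544 / 9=-60.44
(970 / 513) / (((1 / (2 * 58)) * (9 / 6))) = 225040 / 1539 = 146.22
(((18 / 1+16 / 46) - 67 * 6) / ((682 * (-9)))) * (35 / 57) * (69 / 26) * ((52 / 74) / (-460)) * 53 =-409213 / 49622661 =-0.01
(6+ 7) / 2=13 / 2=6.50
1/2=0.50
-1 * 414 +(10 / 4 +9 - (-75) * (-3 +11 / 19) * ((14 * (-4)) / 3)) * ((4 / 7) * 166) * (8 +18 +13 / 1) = 12581245.22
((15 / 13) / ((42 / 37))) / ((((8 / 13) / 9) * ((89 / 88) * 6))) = 6105 / 2492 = 2.45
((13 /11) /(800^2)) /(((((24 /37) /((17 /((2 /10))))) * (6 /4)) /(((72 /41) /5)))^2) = 5143333 /2958560000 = 0.00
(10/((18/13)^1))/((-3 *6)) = -65/162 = -0.40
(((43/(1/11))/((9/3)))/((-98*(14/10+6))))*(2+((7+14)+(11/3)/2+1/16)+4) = -3280255/522144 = -6.28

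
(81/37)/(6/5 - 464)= -405/85618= -0.00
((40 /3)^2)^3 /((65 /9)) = 819200000 /1053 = 777967.71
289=289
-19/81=-0.23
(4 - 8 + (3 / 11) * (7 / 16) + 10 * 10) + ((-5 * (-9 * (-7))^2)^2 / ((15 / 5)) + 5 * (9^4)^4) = 9265101075533976.12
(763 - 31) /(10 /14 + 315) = 2562 /1105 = 2.32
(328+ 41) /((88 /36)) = 3321 /22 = 150.95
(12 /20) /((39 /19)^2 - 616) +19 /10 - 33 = -68688071 /2208550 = -31.10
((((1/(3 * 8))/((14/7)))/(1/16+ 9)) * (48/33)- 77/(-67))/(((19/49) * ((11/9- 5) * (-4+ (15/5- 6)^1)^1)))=0.11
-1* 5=-5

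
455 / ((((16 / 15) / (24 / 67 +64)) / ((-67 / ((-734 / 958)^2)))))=-844038870675 / 269378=-3133288.06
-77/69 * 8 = -8.93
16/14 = 8/7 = 1.14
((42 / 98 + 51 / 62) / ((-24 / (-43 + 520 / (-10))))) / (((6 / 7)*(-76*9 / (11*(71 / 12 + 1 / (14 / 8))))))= -5425475 / 8999424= -0.60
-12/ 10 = -6/ 5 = -1.20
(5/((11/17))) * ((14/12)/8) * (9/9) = 595/528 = 1.13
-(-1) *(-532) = -532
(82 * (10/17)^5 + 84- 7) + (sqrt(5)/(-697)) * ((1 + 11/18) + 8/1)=117528989/1419857- 173 * sqrt(5)/12546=82.74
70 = 70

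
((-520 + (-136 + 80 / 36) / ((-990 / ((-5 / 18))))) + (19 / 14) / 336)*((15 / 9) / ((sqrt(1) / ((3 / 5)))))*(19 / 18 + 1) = -241935341777 / 226328256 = -1068.96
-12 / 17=-0.71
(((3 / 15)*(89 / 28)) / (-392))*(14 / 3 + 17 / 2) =-7031 / 329280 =-0.02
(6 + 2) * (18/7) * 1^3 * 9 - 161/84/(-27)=420065/2268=185.21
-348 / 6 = -58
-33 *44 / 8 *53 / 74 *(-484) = 2327919 / 37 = 62916.73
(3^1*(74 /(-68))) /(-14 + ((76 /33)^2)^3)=-143352944559 /5937058818340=-0.02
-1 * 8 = -8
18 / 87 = 6 / 29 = 0.21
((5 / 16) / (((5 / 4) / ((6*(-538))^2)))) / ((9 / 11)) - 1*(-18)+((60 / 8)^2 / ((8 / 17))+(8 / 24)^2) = 916998233 / 288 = 3184021.64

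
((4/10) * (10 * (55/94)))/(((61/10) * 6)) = 550/8601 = 0.06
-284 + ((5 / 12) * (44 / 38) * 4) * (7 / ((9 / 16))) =-133372 / 513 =-259.98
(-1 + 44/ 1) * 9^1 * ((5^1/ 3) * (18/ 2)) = 5805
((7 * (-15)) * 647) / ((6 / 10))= -113225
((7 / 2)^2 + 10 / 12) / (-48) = -157 / 576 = -0.27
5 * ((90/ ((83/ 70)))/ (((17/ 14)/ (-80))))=-35280000/ 1411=-25003.54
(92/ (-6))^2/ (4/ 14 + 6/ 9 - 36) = -161/ 24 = -6.71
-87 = -87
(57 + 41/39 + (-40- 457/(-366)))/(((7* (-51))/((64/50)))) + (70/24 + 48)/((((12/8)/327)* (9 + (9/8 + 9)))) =36964697108/63697725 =580.31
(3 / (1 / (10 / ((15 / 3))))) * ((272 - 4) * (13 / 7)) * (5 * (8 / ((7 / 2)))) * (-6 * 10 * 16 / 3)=-535142400 / 49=-10921273.47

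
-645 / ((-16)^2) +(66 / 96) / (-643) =-414911 / 164608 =-2.52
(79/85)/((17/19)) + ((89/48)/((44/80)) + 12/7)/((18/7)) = 10356431/3433320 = 3.02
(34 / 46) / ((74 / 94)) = 799 / 851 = 0.94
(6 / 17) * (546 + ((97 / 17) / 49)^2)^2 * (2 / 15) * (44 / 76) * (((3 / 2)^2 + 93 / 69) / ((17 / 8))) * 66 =275957030820795805308432 / 304038995970660265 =907636.96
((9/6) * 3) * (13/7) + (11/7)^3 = 12.24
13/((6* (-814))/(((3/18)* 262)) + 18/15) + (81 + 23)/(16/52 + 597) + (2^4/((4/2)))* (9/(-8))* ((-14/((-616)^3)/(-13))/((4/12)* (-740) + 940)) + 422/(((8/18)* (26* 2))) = 93070230881544072899/5081295776798072832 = 18.32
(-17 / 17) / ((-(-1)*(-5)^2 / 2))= -2 / 25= -0.08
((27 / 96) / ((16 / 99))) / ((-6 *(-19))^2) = 99 / 739328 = 0.00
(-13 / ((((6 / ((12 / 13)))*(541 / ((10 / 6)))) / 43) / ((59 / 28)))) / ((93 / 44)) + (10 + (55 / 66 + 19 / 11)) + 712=16835986271 / 23244606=724.30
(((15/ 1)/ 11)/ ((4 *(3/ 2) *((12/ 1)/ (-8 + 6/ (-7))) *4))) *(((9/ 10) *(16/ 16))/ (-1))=93/ 2464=0.04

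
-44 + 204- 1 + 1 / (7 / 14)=161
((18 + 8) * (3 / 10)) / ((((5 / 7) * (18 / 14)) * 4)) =637 / 300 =2.12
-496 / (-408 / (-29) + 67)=-14384 / 2351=-6.12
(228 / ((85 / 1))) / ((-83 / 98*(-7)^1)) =3192 / 7055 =0.45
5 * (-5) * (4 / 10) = -10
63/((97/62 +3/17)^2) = 69987708/3367225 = 20.78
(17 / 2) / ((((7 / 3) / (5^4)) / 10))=159375 / 7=22767.86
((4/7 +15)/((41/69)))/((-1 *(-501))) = 2507/47929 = 0.05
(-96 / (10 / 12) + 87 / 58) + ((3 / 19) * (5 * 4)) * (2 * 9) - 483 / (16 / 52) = -618111 / 380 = -1626.61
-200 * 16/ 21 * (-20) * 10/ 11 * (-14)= -1280000/ 33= -38787.88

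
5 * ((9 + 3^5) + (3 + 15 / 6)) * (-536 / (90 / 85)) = -5865850 / 9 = -651761.11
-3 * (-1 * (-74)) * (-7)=1554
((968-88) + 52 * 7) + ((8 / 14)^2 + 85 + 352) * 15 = 382391 / 49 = 7803.90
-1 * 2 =-2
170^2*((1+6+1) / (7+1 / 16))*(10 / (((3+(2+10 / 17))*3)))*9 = 377318400 / 2147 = 175742.15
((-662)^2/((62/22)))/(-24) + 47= -1196429/186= -6432.41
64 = 64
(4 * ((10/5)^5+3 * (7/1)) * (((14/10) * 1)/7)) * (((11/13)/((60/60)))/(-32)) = -583/520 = -1.12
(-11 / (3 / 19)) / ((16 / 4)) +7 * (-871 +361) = -3587.42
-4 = -4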